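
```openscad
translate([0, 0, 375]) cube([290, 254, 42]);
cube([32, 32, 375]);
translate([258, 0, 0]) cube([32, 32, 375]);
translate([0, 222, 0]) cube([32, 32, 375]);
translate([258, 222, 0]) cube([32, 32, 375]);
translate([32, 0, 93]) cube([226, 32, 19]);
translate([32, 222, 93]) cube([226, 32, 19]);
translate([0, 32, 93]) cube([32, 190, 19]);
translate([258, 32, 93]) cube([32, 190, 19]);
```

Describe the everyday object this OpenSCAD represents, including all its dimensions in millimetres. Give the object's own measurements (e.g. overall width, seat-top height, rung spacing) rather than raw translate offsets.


A four-legged stool. The seat is a 290×254×42 mm slab whose top surface is at z = 417 mm; four square legs, each 32×32 mm in cross-section, run from the floor (z = 0) to the underside of the seat, each flush with a corner of the seat. Four stretchers, 32 mm wide and 19 mm tall, connect adjacent legs with their undersides at z = 93 mm, each running between the inner faces of the legs it joins and aligned with the legs' outer faces on the other axis.


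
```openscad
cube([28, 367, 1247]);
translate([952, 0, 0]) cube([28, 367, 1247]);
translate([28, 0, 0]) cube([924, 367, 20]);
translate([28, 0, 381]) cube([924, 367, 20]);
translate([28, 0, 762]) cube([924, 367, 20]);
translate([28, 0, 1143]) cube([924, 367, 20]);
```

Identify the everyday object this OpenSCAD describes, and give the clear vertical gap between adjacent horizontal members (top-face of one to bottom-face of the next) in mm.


A bookshelf. The clear shelf gap is 361 mm.

Two tall side panels with 4 horizontal boards between them — a bookshelf. The first two shelf undersides are at z = 0 and z = 381; with shelf thickness 20, the clear gap is 381 − 0 − 20 = 361 mm.


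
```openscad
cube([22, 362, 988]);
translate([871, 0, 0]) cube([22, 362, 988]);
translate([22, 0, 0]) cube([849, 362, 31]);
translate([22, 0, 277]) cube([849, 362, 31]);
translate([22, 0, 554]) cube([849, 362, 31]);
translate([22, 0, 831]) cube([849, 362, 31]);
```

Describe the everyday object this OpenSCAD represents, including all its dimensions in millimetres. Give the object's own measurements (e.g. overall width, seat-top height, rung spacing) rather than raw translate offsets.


An open bookshelf. Two side panels, each 22 mm thick, 362 mm deep and 988 mm tall, stand 893 mm apart (outside-to-outside). Between them sit 4 shelves, each 31 mm thick and 362 mm deep, spanning the full gap between the sides. The bottom shelf rests on the floor (its underside at z = 0) and the clear gap between one shelf's top and the next shelf's underside is 246 mm.


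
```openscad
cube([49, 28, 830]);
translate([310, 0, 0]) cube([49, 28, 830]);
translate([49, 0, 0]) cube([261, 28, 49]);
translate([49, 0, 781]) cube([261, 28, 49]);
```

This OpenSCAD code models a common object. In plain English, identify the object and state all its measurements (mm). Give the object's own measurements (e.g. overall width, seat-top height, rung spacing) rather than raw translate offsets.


A rectangular picture frame lying in the x–z plane (depth along y). The opening is 261 mm wide (x) by 732 mm tall (z), surrounded by a border 49 mm wide on all four sides. The frame is 28 mm deep and is made of two full-height vertical stiles with two horizontal rails fitted between them.


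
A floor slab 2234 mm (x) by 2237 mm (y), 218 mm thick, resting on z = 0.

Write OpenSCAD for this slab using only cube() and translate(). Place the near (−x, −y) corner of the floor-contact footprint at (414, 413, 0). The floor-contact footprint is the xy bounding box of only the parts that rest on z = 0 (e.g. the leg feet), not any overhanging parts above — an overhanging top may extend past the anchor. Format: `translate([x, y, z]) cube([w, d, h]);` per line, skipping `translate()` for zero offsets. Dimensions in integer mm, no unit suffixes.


translate([414, 413, 0]) cube([2234, 2237, 218]);


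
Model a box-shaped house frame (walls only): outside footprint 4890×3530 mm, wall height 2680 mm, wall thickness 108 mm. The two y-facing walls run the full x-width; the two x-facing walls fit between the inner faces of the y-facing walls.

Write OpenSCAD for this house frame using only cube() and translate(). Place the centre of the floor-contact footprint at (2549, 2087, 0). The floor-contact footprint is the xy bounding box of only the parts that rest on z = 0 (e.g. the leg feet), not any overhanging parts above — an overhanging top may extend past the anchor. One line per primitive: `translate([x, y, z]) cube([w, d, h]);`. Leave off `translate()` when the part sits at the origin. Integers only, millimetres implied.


translate([104, 322, 0]) cube([4890, 108, 2680]);
translate([104, 3744, 0]) cube([4890, 108, 2680]);
translate([104, 430, 0]) cube([108, 3314, 2680]);
translate([4886, 430, 0]) cube([108, 3314, 2680]);


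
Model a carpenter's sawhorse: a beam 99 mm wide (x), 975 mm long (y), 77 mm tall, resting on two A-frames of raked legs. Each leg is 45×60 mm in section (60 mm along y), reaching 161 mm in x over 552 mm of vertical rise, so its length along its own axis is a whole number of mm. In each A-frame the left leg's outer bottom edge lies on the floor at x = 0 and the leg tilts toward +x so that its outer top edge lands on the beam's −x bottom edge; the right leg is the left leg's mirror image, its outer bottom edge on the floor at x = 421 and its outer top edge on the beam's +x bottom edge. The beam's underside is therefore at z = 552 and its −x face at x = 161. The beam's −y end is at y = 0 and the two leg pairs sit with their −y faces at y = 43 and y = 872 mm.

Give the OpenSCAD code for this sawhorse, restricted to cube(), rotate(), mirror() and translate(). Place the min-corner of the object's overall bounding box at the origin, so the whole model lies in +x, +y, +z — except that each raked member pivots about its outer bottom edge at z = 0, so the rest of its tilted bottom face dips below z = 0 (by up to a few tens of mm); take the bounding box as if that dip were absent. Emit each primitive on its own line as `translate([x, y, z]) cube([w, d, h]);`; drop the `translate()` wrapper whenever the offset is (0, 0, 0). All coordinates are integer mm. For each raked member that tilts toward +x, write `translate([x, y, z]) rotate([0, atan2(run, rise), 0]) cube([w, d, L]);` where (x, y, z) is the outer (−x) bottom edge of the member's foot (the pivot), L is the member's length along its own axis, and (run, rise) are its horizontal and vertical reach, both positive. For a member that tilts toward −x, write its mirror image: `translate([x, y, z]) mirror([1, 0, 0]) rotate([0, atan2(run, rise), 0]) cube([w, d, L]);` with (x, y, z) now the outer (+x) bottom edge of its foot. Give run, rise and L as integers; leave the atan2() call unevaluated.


translate([161, 0, 552]) cube([99, 975, 77]);
translate([0, 43, 0]) rotate([0, atan2(161, 552), 0]) cube([45, 60, 575]);
translate([421, 43, 0]) mirror([1, 0, 0]) rotate([0, atan2(161, 552), 0]) cube([45, 60, 575]);
translate([0, 872, 0]) rotate([0, atan2(161, 552), 0]) cube([45, 60, 575]);
translate([421, 872, 0]) mirror([1, 0, 0]) rotate([0, atan2(161, 552), 0]) cube([45, 60, 575]);


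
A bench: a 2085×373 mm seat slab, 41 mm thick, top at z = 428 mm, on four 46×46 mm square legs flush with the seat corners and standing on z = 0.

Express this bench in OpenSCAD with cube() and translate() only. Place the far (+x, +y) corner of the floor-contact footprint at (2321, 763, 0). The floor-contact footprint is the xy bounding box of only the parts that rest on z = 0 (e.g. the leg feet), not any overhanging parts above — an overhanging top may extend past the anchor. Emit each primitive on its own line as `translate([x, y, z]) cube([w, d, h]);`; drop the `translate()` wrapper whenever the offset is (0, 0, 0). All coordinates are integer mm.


translate([236, 390, 387]) cube([2085, 373, 41]);
translate([236, 390, 0]) cube([46, 46, 387]);
translate([236, 717, 0]) cube([46, 46, 387]);
translate([2275, 390, 0]) cube([46, 46, 387]);
translate([2275, 717, 0]) cube([46, 46, 387]);


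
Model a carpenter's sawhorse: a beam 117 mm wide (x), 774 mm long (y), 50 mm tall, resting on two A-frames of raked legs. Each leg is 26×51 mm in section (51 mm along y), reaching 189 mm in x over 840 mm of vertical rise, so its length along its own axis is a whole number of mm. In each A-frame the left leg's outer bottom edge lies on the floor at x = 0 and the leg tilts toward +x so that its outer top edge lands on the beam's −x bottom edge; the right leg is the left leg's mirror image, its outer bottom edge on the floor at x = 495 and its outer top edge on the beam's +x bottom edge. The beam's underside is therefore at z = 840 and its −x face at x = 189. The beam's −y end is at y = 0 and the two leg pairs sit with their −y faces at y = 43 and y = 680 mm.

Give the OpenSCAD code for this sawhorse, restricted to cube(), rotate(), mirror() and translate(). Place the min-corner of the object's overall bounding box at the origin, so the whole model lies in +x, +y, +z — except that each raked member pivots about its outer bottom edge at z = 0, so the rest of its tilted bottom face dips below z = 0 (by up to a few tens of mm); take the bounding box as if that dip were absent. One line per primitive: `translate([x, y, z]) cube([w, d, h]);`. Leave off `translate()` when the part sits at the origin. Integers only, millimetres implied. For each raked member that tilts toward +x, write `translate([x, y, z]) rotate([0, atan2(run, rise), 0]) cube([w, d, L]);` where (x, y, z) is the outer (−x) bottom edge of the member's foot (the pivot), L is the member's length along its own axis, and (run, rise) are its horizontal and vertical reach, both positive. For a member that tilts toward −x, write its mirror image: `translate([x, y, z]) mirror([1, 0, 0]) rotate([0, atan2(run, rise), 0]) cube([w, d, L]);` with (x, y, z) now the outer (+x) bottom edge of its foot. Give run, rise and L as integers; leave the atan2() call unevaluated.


// leg length = √(189² + 840²) = 861
// right-leg outer foot x = 2·189 + 117 = 495
// beam min-corner = (189, 0, 840)
translate([189, 0, 840]) cube([117, 774, 50]);
translate([0, 43, 0]) rotate([0, atan2(189, 840), 0]) cube([26, 51, 861]);
translate([495, 43, 0]) mirror([1, 0, 0]) rotate([0, atan2(189, 840), 0]) cube([26, 51, 861]);
translate([0, 680, 0]) rotate([0, atan2(189, 840), 0]) cube([26, 51, 861]);
translate([495, 680, 0]) mirror([1, 0, 0]) rotate([0, atan2(189, 840), 0]) cube([26, 51, 861]);


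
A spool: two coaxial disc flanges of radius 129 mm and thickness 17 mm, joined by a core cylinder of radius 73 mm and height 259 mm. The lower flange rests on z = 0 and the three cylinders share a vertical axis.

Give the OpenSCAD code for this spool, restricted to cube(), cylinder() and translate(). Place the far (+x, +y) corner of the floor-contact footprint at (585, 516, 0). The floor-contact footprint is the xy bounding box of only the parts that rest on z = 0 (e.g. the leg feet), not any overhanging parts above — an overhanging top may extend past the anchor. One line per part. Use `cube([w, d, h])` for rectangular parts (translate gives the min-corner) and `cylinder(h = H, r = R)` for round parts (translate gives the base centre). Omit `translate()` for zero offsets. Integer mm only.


translate([456, 387, 0]) cylinder(h = 17, r = 129);
translate([456, 387, 17]) cylinder(h = 259, r = 73);
translate([456, 387, 276]) cylinder(h = 17, r = 129);


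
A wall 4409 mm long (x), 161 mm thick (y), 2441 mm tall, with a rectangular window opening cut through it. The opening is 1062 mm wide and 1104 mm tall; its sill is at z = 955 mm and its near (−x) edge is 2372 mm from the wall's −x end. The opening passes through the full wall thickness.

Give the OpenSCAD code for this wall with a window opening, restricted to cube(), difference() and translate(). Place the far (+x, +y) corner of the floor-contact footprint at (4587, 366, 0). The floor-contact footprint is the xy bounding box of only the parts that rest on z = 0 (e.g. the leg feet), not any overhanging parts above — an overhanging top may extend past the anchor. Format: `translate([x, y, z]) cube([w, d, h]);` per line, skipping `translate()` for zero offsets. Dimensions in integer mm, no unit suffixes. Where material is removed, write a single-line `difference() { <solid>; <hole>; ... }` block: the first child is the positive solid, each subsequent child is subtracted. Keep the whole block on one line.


difference() { translate([178, 205, 0]) cube([4409, 161, 2441]); translate([2550, 205, 955]) cube([1062, 161, 1104]); }


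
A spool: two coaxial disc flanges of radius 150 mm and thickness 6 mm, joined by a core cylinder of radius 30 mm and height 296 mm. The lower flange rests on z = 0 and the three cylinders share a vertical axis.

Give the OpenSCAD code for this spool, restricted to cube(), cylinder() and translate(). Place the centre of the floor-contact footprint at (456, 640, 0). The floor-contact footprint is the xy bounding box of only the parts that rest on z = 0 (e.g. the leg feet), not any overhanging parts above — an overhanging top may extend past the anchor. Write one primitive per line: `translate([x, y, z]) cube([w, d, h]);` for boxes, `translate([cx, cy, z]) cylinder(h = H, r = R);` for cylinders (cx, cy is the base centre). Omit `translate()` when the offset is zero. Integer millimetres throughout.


translate([456, 640, 0]) cylinder(h = 6, r = 150);
translate([456, 640, 6]) cylinder(h = 296, r = 30);
translate([456, 640, 302]) cylinder(h = 6, r = 150);


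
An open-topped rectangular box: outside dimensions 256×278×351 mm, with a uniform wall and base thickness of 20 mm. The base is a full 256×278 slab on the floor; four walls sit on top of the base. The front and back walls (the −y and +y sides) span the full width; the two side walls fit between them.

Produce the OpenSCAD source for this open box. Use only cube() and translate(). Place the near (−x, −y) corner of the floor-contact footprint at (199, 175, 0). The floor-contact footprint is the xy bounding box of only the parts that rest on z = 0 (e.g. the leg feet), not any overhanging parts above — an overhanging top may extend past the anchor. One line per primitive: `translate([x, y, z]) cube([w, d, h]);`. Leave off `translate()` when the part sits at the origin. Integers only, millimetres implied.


translate([199, 175, 0]) cube([256, 278, 20]);
translate([199, 175, 20]) cube([256, 20, 331]);
translate([199, 433, 20]) cube([256, 20, 331]);
translate([199, 195, 20]) cube([20, 238, 331]);
translate([435, 195, 20]) cube([20, 238, 331]);


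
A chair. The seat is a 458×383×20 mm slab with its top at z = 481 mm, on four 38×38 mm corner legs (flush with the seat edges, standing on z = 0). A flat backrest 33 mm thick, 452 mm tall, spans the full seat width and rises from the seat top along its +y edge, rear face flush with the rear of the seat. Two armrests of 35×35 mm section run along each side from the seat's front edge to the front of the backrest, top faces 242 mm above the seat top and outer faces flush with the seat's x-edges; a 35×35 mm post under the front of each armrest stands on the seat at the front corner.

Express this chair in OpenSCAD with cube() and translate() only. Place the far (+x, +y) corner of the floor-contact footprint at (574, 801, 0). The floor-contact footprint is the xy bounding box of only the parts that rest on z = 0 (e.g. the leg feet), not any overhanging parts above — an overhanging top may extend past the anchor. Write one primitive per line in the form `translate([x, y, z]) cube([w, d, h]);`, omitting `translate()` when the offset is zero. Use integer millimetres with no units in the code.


translate([116, 418, 461]) cube([458, 383, 20]);
translate([116, 418, 0]) cube([38, 38, 461]);
translate([536, 418, 0]) cube([38, 38, 461]);
translate([116, 763, 0]) cube([38, 38, 461]);
translate([536, 763, 0]) cube([38, 38, 461]);
translate([116, 768, 481]) cube([458, 33, 452]);
translate([116, 418, 688]) cube([35, 350, 35]);
translate([539, 418, 688]) cube([35, 350, 35]);
translate([116, 418, 481]) cube([35, 35, 207]);
translate([539, 418, 481]) cube([35, 35, 207]);


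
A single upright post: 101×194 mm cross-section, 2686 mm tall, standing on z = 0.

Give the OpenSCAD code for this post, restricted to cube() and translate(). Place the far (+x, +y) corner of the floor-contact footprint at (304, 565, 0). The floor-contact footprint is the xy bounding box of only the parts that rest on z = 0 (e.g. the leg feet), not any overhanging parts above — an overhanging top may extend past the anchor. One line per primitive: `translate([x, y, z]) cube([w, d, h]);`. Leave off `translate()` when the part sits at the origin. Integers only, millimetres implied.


translate([203, 371, 0]) cube([101, 194, 2686]);


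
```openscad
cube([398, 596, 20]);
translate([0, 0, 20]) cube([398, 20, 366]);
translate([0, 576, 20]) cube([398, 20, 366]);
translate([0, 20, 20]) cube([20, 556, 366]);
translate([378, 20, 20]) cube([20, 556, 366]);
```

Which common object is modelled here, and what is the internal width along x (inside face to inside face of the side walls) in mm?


An open box. The internal width is 358 mm.

A 398×596 base slab with four walls standing on it — an open box. The base is 398 mm wide and the walls are 20 mm thick, so the internal width is 398 − 2 × 20 = 358 mm.


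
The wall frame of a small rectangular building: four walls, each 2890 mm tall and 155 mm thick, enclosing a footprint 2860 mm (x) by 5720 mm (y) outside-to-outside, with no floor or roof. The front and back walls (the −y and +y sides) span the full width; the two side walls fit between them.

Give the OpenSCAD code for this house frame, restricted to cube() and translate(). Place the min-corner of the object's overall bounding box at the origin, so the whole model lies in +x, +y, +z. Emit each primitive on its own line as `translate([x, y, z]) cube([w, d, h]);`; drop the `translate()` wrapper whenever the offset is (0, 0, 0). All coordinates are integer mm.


cube([2860, 155, 2890]);
translate([0, 5565, 0]) cube([2860, 155, 2890]);
translate([0, 155, 0]) cube([155, 5410, 2890]);
translate([2705, 155, 0]) cube([155, 5410, 2890]);


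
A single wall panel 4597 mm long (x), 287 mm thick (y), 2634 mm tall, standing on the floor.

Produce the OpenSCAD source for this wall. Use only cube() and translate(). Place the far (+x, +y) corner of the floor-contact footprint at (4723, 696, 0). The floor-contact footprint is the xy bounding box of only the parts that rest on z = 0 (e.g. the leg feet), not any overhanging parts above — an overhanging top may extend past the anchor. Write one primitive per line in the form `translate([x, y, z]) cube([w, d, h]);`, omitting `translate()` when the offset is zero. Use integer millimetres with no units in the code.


translate([126, 409, 0]) cube([4597, 287, 2634]);


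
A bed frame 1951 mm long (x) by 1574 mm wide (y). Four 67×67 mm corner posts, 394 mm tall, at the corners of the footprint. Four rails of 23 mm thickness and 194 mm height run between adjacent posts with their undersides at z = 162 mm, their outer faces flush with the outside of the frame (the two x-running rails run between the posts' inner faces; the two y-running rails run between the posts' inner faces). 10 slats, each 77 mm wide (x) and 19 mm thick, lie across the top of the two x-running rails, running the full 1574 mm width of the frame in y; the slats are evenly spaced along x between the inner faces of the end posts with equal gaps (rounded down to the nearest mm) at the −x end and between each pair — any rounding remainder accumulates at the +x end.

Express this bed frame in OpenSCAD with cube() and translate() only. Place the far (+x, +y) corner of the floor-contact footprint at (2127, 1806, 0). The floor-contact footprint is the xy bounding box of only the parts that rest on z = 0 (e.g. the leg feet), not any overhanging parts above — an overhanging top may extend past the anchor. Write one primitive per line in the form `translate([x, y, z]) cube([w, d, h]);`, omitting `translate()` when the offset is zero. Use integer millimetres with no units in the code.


translate([176, 232, 0]) cube([67, 67, 394]);
translate([176, 1739, 0]) cube([67, 67, 394]);
translate([2060, 232, 0]) cube([67, 67, 394]);
translate([2060, 1739, 0]) cube([67, 67, 394]);
translate([243, 232, 162]) cube([1817, 23, 194]);
translate([243, 1783, 162]) cube([1817, 23, 194]);
translate([176, 299, 162]) cube([23, 1440, 194]);
translate([2104, 299, 162]) cube([23, 1440, 194]);
translate([338, 232, 356]) cube([77, 1574, 19]);
translate([510, 232, 356]) cube([77, 1574, 19]);
translate([682, 232, 356]) cube([77, 1574, 19]);
translate([854, 232, 356]) cube([77, 1574, 19]);
translate([1026, 232, 356]) cube([77, 1574, 19]);
translate([1198, 232, 356]) cube([77, 1574, 19]);
translate([1370, 232, 356]) cube([77, 1574, 19]);
translate([1542, 232, 356]) cube([77, 1574, 19]);
translate([1714, 232, 356]) cube([77, 1574, 19]);
translate([1886, 232, 356]) cube([77, 1574, 19]);


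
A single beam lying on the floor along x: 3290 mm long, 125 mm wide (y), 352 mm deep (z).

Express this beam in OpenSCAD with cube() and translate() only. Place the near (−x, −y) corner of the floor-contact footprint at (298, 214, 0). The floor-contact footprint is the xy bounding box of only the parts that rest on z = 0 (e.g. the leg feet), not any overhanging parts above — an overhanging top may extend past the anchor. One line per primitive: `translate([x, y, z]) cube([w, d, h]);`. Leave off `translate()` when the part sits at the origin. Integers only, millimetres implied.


translate([298, 214, 0]) cube([3290, 125, 352]);


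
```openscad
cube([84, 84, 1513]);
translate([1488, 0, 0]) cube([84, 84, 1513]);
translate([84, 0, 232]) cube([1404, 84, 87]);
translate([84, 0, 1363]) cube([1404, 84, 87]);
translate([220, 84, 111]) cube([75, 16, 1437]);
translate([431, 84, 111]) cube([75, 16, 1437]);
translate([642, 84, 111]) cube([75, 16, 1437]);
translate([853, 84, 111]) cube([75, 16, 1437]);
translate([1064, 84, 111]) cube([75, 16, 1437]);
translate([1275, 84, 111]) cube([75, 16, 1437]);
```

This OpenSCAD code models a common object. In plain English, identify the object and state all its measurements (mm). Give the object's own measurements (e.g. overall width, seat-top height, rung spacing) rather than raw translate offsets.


A fence section. Two 84×84 mm posts, 1513 mm tall, stand on the floor with a clear span of 1404 mm between their inner faces. Two horizontal rails of 84×87 mm section span the gap between the posts with their undersides at z = 232 mm and z = 1363 mm, flush with the posts' −y face. 6 pickets, each 75 mm wide, 16 mm thick and 1437 mm tall, are fixed to the +y face of the rails with their bottoms at z = 111 mm, spaced across the span with a 136 mm gap after the −x post and between neighbouring pickets, with 138 mm left before the +x post.


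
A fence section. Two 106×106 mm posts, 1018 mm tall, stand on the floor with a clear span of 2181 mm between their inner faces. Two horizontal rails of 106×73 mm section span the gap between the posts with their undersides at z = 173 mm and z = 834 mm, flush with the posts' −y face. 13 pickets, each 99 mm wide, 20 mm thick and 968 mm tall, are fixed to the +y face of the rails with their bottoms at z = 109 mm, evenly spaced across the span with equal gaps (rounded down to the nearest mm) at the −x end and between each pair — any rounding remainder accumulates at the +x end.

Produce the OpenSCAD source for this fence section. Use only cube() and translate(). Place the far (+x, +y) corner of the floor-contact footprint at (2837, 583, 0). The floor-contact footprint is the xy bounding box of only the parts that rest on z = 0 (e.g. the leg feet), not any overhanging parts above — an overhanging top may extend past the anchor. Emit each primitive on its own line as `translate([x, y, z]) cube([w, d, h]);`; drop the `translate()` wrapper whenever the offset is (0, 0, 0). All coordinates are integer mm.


translate([444, 477, 0]) cube([106, 106, 1018]);
translate([2731, 477, 0]) cube([106, 106, 1018]);
translate([550, 477, 173]) cube([2181, 106, 73]);
translate([550, 477, 834]) cube([2181, 106, 73]);
translate([613, 583, 109]) cube([99, 20, 968]);
translate([775, 583, 109]) cube([99, 20, 968]);
translate([937, 583, 109]) cube([99, 20, 968]);
translate([1099, 583, 109]) cube([99, 20, 968]);
translate([1261, 583, 109]) cube([99, 20, 968]);
translate([1423, 583, 109]) cube([99, 20, 968]);
translate([1585, 583, 109]) cube([99, 20, 968]);
translate([1747, 583, 109]) cube([99, 20, 968]);
translate([1909, 583, 109]) cube([99, 20, 968]);
translate([2071, 583, 109]) cube([99, 20, 968]);
translate([2233, 583, 109]) cube([99, 20, 968]);
translate([2395, 583, 109]) cube([99, 20, 968]);
translate([2557, 583, 109]) cube([99, 20, 968]);


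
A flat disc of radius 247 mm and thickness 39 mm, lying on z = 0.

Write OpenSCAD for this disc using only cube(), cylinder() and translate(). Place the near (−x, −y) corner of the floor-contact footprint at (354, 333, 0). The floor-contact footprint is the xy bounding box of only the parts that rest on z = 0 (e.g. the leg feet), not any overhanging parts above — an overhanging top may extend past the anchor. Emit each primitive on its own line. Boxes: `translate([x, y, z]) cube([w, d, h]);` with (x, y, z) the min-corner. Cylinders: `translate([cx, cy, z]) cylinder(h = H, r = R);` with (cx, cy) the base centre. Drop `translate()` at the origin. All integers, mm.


translate([601, 580, 0]) cylinder(h = 39, r = 247);


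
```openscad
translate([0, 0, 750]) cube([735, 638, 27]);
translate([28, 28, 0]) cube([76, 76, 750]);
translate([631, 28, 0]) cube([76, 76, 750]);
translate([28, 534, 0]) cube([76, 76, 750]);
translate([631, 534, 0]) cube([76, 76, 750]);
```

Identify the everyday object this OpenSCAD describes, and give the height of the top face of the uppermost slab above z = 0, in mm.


A table. The table height is 777 mm.

A 735×638×27 slab sits at z = 750 on four 76 mm square posts — a table. The top surface is at 750 + 27 = 777 mm.


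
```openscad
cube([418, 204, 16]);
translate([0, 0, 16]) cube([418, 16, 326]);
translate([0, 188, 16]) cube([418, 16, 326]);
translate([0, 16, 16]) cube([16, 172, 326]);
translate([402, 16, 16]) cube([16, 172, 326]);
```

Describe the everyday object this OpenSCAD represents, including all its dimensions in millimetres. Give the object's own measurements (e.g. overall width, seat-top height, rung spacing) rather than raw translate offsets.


An open-topped rectangular box: outside dimensions 418×204×342 mm, with a uniform wall and base thickness of 16 mm. The base is a full 418×204 slab on the floor; four walls sit on top of the base. The front and back walls (the −y and +y sides) span the full width; the two side walls fit between them.


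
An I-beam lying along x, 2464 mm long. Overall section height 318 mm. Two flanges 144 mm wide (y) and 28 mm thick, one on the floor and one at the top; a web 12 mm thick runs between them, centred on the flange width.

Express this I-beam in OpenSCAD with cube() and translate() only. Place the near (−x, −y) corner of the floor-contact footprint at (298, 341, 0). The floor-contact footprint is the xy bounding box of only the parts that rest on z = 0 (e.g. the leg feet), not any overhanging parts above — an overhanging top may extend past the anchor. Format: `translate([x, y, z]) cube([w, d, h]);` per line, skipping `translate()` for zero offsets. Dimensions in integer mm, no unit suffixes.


translate([298, 341, 0]) cube([2464, 144, 28]);
translate([298, 407, 28]) cube([2464, 12, 262]);
translate([298, 341, 290]) cube([2464, 144, 28]);


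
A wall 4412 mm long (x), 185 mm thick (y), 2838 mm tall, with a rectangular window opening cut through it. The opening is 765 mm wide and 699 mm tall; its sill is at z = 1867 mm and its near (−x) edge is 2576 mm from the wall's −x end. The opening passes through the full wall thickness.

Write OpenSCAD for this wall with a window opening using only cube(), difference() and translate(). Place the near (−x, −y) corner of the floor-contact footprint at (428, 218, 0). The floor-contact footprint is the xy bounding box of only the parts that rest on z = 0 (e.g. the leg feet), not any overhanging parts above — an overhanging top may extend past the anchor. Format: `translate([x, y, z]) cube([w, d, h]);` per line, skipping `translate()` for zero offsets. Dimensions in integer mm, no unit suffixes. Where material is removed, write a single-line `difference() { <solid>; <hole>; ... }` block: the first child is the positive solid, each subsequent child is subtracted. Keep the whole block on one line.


difference() { translate([428, 218, 0]) cube([4412, 185, 2838]); translate([3004, 218, 1867]) cube([765, 185, 699]); }


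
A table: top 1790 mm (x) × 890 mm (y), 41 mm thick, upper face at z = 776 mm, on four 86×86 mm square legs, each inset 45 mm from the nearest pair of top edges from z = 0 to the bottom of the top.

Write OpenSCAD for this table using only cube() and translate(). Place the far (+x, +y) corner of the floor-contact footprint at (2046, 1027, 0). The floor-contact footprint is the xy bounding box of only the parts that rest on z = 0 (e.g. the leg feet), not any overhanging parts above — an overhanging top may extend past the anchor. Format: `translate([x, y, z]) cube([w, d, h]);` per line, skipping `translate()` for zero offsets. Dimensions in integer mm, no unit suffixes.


translate([301, 182, 735]) cube([1790, 890, 41]);
translate([346, 227, 0]) cube([86, 86, 735]);
translate([1960, 227, 0]) cube([86, 86, 735]);
translate([346, 941, 0]) cube([86, 86, 735]);
translate([1960, 941, 0]) cube([86, 86, 735]);


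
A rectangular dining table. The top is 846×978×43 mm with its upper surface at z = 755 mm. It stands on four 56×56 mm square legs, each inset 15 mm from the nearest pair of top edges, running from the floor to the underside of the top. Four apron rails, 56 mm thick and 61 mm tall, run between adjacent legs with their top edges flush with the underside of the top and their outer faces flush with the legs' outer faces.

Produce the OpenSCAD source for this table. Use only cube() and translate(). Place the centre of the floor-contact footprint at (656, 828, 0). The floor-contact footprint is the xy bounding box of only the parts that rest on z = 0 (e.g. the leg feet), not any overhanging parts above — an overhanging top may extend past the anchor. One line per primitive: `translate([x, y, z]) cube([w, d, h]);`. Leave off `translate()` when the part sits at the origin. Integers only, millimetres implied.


translate([233, 339, 712]) cube([846, 978, 43]);
translate([248, 354, 0]) cube([56, 56, 712]);
translate([1008, 354, 0]) cube([56, 56, 712]);
translate([248, 1246, 0]) cube([56, 56, 712]);
translate([1008, 1246, 0]) cube([56, 56, 712]);
translate([304, 354, 651]) cube([704, 56, 61]);
translate([304, 1246, 651]) cube([704, 56, 61]);
translate([248, 410, 651]) cube([56, 836, 61]);
translate([1008, 410, 651]) cube([56, 836, 61]);


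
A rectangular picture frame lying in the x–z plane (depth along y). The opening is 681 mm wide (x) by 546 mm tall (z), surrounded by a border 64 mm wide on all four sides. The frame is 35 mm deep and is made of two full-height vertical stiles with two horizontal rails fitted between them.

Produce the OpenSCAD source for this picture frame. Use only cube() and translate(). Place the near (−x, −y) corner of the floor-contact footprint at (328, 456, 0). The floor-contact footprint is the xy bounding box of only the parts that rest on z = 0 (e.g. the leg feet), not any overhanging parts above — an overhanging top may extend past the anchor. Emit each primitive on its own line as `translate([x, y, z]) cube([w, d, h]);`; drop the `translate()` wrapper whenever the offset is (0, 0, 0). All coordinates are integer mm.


translate([328, 456, 0]) cube([64, 35, 674]);
translate([1073, 456, 0]) cube([64, 35, 674]);
translate([392, 456, 0]) cube([681, 35, 64]);
translate([392, 456, 610]) cube([681, 35, 64]);


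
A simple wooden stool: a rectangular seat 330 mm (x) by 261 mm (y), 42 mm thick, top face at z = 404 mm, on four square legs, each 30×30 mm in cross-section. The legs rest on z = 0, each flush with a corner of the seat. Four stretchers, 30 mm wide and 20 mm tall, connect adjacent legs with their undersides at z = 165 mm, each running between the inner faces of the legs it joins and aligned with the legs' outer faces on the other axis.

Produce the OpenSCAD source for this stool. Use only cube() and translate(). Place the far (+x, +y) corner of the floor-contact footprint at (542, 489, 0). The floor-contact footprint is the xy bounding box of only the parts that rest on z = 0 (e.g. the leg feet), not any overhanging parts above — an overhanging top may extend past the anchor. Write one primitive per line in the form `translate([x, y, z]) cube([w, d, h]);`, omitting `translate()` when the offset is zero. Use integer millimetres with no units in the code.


translate([212, 228, 362]) cube([330, 261, 42]);
translate([212, 228, 0]) cube([30, 30, 362]);
translate([512, 228, 0]) cube([30, 30, 362]);
translate([212, 459, 0]) cube([30, 30, 362]);
translate([512, 459, 0]) cube([30, 30, 362]);
translate([242, 228, 165]) cube([270, 30, 20]);
translate([242, 459, 165]) cube([270, 30, 20]);
translate([212, 258, 165]) cube([30, 201, 20]);
translate([512, 258, 165]) cube([30, 201, 20]);


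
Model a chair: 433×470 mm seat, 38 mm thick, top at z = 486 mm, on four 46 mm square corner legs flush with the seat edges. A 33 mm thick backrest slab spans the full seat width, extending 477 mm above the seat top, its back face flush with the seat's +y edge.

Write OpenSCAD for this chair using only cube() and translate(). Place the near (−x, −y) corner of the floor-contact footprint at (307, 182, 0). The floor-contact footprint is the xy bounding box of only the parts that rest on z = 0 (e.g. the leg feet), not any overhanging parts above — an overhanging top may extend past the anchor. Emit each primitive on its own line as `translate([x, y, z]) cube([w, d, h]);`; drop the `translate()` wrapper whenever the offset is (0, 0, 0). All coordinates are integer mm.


translate([307, 182, 448]) cube([433, 470, 38]);
translate([307, 182, 0]) cube([46, 46, 448]);
translate([694, 182, 0]) cube([46, 46, 448]);
translate([307, 606, 0]) cube([46, 46, 448]);
translate([694, 606, 0]) cube([46, 46, 448]);
translate([307, 619, 486]) cube([433, 33, 477]);


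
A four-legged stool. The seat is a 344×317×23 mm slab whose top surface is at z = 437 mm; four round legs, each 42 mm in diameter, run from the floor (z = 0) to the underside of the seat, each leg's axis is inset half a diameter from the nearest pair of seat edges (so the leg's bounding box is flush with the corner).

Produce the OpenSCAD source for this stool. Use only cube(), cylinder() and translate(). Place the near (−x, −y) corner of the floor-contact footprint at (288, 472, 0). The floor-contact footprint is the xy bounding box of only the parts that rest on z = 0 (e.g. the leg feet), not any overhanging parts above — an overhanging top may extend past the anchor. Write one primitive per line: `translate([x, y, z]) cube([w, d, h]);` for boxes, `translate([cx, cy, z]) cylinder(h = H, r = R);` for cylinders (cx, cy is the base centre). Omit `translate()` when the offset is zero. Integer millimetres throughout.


// leg_h = 437 - 23 = 414
translate([288, 472, 414]) cube([344, 317, 23]);
translate([309, 493, 0]) cylinder(h = 414, r = 21);
translate([611, 493, 0]) cylinder(h = 414, r = 21);
translate([309, 768, 0]) cylinder(h = 414, r = 21);
translate([611, 768, 0]) cylinder(h = 414, r = 21);


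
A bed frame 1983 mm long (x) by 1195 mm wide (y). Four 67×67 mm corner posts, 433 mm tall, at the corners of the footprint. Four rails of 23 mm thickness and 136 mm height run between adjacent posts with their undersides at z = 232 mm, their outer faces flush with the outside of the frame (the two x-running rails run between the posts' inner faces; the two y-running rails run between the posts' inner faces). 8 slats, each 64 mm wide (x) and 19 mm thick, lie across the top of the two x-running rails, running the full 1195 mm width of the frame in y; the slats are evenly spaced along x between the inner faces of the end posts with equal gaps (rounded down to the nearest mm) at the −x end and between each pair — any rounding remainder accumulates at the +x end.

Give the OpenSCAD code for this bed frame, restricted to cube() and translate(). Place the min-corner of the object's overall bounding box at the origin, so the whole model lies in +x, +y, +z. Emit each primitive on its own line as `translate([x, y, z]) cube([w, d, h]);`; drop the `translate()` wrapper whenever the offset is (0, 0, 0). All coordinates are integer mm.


cube([67, 67, 433]);
translate([0, 1128, 0]) cube([67, 67, 433]);
translate([1916, 0, 0]) cube([67, 67, 433]);
translate([1916, 1128, 0]) cube([67, 67, 433]);
translate([67, 0, 232]) cube([1849, 23, 136]);
translate([67, 1172, 232]) cube([1849, 23, 136]);
translate([0, 67, 232]) cube([23, 1061, 136]);
translate([1960, 67, 232]) cube([23, 1061, 136]);
translate([215, 0, 368]) cube([64, 1195, 19]);
translate([427, 0, 368]) cube([64, 1195, 19]);
translate([639, 0, 368]) cube([64, 1195, 19]);
translate([851, 0, 368]) cube([64, 1195, 19]);
translate([1063, 0, 368]) cube([64, 1195, 19]);
translate([1275, 0, 368]) cube([64, 1195, 19]);
translate([1487, 0, 368]) cube([64, 1195, 19]);
translate([1699, 0, 368]) cube([64, 1195, 19]);


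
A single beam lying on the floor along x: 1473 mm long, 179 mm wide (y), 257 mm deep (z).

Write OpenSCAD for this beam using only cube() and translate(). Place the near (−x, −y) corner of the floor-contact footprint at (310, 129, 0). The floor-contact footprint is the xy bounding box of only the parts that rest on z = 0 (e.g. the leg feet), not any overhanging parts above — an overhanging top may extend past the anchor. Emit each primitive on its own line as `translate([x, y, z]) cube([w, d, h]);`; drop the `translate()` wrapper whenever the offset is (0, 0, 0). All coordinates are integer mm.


translate([310, 129, 0]) cube([1473, 179, 257]);


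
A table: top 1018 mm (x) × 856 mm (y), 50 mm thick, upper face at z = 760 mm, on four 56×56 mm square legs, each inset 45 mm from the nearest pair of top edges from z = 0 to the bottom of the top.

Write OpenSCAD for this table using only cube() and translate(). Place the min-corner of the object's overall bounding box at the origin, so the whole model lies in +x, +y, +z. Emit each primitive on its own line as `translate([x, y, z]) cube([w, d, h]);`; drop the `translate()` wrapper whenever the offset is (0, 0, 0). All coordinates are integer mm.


translate([0, 0, 710]) cube([1018, 856, 50]);
translate([45, 45, 0]) cube([56, 56, 710]);
translate([917, 45, 0]) cube([56, 56, 710]);
translate([45, 755, 0]) cube([56, 56, 710]);
translate([917, 755, 0]) cube([56, 56, 710]);


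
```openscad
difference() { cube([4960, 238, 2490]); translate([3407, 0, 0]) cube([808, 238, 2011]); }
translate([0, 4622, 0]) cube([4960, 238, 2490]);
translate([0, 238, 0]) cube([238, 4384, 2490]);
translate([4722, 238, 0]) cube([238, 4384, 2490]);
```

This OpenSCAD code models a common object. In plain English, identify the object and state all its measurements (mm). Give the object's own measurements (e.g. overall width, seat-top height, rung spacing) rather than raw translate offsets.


A single room: four walls, each 2490 mm tall and 238 mm thick, enclosing an outside footprint 4960×4860 mm (x × y), no floor or roof. The front and back walls (−y and +y sides) run the full x-width; the side walls fit between their inner faces. A door opening 808 mm wide and 2011 mm tall is cut through the front wall from the floor up, its −x edge 3407 mm from the wall's −x end.
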